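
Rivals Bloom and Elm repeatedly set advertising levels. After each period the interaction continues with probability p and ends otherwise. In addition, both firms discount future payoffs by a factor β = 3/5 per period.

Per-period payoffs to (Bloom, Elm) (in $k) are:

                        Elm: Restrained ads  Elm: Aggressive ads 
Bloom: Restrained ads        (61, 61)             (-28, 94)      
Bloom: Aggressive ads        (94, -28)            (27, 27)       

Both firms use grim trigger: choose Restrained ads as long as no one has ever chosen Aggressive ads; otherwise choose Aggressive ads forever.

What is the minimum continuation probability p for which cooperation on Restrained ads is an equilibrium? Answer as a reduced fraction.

55/67

Expected continuation weight on next period's payoff is β·p = 3/5·p, which plays the role of the discount factor.
Cooperation requires 3/5·p ≥ (94−61)/(94−27) = 33/67, hence p ≥ 55/67.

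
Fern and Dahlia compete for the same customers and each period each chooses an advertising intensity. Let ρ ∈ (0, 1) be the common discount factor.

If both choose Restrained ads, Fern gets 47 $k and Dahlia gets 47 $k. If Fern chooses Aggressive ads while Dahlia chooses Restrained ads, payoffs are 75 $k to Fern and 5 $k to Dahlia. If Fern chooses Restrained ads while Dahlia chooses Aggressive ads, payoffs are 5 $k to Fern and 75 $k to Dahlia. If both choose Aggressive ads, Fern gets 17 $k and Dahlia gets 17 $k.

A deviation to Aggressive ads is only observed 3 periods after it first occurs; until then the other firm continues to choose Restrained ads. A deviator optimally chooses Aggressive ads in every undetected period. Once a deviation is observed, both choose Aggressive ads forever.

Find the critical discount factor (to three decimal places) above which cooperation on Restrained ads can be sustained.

Deviating for the 3 undetected periods gains 75−47 = 28 per period over cooperation, then loses 47−17 = 30 per period forever once punishment starts.
Gain: 28(1 + ρ + … + ρ^2); loss: 30·ρ^3/(1−ρ).
No profitable deviation ⇔ 28(1−ρ^3) ≤ 30·ρ^3, i.e. ρ^3 ≥ 28/(28+30) = 14/29.
Hence ρ ≥ (14/29)^(1/3) ≈ 0.784.

0.784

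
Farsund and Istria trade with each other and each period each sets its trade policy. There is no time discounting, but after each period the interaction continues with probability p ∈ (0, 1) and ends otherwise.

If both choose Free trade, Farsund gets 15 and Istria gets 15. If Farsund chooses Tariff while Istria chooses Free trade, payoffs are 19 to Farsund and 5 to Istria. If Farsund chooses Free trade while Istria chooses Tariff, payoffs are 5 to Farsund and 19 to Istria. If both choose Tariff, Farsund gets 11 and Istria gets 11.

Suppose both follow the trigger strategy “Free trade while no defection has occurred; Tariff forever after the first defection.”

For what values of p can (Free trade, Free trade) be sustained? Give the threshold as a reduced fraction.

Expected cooperation value is 15 + p·15 + p²·15 + … = 15/(1−p); deviation gives 19 + p·11/(1−p).
15 ≥ 19(1−p) + 11p ⇒ 8p ≥ 4 ⇒ p ≥ 4/8 = 1/2.

1/2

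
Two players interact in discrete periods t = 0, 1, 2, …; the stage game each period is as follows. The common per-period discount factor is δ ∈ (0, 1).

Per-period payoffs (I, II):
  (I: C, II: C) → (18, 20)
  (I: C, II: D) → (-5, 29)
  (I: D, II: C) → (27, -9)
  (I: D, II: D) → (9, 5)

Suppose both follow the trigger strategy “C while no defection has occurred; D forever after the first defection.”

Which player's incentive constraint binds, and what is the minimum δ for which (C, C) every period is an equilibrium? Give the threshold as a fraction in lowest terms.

I; δ ≥ 1/2

I: cooperation gives 18 each period; deviation gives 27 once then 9 forever.
  18/(1−δ) ≥ 27 + 9δ/(1−δ) ⇒ δ ≥ 9/18 = 1/2.
II: cooperation gives 20 each period; deviation gives 29 once then 5 forever.
  δ ≥ 9/24 = 3/8.
Both must hold, so the binding constraint is I's: δ ≥ 1/2.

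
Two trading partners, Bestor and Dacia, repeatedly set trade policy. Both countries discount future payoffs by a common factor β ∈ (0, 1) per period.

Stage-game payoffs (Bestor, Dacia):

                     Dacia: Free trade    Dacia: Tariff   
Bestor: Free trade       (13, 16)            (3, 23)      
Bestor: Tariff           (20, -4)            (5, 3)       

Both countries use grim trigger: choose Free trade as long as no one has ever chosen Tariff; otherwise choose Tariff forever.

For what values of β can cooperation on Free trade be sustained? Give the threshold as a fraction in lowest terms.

7/15

For Bestor: deviation gain 20−13 = 7, per-period punishment loss 13−5 = 8. IC gives β ≥ 7/15.
For Dacia: gain 7, loss 13 per period, so β ≥ 7/20.
The tighter constraint is Bestor's, so cooperation needs β ≥ 7/15.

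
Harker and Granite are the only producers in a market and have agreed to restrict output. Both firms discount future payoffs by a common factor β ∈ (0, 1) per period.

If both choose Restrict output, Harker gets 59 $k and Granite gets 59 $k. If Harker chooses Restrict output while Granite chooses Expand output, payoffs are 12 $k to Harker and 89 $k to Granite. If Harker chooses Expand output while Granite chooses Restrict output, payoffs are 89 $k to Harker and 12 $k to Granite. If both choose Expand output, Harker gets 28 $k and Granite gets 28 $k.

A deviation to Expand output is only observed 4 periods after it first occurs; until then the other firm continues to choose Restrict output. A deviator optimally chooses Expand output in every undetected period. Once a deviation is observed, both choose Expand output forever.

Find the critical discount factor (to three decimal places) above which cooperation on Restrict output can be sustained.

0.837

Deviating for the 4 undetected periods gains 89−59 = 30 per period over cooperation, then loses 59−28 = 31 per period forever once punishment starts.
Gain: 30(1 + β + … + β^3); loss: 31·β^4/(1−β).
No profitable deviation ⇔ 30(1−β^4) ≤ 31·β^4, i.e. β^4 ≥ 30/(30+31) = 30/61.
Hence β ≥ (30/61)^(1/4) ≈ 0.837.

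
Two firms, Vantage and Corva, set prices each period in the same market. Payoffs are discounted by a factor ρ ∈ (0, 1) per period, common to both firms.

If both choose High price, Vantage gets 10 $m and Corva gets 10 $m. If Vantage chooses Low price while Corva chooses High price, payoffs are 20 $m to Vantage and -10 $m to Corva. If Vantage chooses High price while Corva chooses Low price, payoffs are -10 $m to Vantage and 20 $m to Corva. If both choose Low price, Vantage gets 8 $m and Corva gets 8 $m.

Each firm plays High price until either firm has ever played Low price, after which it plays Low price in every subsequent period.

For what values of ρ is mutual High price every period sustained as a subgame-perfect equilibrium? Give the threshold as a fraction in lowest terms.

5/6

One-period gain from deviating is 20 − 10 = 10. The loss is 10 − 8 = 2 in every subsequent period, with present value 2·ρ/(1−ρ).
Deviation is unprofitable when 2·ρ/(1−ρ) ≥ 10, i.e. ρ/(1−ρ) ≥ 5.
Equivalently ρ ≥ 10/(10+2) = 5/6.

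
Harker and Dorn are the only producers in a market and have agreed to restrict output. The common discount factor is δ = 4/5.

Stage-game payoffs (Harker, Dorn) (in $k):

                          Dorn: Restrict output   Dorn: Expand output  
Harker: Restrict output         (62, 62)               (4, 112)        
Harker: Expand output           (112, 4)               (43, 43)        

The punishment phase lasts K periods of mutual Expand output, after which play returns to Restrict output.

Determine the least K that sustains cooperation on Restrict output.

5

No profitable deviation requires (62−43)(δ+…+δ^K) ≥ 112−62, i.e. δ+…+δ^K ≥ 50/19 ≈ 2.6316.
With δ = 4/5, the partial sums are K=1: 0.8000, K=2: 1.4400, K=3: 1.9520, K=4: 2.3616, K=5: 2.6893.
K = 5 is the first length at which the sum reaches 2.6316.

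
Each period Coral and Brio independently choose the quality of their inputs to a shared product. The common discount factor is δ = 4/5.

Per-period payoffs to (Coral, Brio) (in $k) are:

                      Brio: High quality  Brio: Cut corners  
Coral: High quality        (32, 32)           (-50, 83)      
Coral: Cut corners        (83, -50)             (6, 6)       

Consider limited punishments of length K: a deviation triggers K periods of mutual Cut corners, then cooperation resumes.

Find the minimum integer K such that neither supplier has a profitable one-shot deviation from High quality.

IC: δ(1−δ^K)/(1−δ) ≥ (83−32)/(32−6) = 51/26.
With δ = 4/5: need 1 − δ^K ≥ 51/26·(1−4/5)/(4/5), i.e. δ^K ≤ 0.5096.
Since (4/5)^3 = 0.5120 and (4/5)^4 = 0.4096, the smallest such K is 4.

4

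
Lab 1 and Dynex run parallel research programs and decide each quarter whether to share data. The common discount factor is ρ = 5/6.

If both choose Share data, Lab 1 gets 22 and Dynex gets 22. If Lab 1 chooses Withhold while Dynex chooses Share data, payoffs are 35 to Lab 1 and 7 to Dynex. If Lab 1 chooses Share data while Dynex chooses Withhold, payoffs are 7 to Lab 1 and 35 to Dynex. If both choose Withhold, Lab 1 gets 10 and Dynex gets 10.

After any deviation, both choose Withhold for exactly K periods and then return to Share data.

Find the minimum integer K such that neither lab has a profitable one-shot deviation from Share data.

Need Σ_{k=1}^{K} ρ^k ≥ (35−22)/(22−10) = 1.0833 at ρ = 5/6.
At K = 1 the sum is 0.8333 < 1.0833; at K = 2 it is 1.5278 ≥ 1.0833.
So the minimum punishment length is K = 2.

2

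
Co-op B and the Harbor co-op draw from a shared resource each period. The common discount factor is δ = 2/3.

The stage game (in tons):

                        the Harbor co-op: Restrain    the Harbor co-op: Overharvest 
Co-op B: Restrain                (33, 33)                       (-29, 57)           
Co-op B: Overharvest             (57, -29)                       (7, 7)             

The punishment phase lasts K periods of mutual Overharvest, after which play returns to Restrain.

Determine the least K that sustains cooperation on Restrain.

2

No profitable deviation requires (33−7)(δ+…+δ^K) ≥ 57−33, i.e. δ+…+δ^K ≥ 12/13 ≈ 0.9231.
With δ = 2/3, the partial sums are K=1: 0.6667, K=2: 1.1111.
K = 2 is the first length at which the sum reaches 0.9231.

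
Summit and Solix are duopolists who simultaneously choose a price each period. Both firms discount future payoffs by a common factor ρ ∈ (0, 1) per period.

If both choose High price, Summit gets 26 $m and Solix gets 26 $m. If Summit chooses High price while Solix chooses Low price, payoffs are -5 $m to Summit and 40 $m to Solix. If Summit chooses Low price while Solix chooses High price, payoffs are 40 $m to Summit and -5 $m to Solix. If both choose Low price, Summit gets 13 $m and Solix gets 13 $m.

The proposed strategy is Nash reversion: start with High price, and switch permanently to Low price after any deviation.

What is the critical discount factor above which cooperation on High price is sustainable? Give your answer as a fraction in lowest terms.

26/(1−ρ) ≥ 40 + 13ρ/(1−ρ)
26 ≥ 40 − 27ρ
ρ ≥ 14/27.

14/27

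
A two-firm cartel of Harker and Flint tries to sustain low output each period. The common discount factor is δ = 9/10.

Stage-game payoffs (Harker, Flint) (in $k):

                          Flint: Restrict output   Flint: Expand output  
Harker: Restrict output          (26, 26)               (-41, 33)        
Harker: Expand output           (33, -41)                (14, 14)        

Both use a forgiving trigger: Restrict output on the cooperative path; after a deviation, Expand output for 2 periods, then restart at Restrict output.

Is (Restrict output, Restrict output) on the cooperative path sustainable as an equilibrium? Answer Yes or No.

Yes

A one-shot deviation gives 33 now, then 14 for 2 periods, then back to 26.
Gain from deviating: (33−26) today; loss: (26−14) in each of the next 2 periods.
No-deviation condition: (26−14)(δ+…+δ^2) ≥ 33−26, i.e. δ+…+δ^2 ≥ 7/12.
At δ = 9/10: δ+…+δ^2 = 1.7100 ≥ 0.5833.
So cooperation is sustainable.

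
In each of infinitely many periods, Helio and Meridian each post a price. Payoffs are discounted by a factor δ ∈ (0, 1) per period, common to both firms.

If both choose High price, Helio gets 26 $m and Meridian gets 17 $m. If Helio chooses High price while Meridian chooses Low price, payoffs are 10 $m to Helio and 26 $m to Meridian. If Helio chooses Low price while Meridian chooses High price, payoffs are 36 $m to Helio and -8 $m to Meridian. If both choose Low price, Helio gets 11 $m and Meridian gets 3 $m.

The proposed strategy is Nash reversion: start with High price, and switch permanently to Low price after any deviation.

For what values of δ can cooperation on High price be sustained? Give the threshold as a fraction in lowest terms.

2/5

For Helio: deviation gain 36−26 = 10, per-period punishment loss 26−11 = 15. IC gives δ ≥ 10/25 = 2/5.
For Meridian: gain 9, loss 14 per period, so δ ≥ 9/23.
The tighter constraint is Helio's, so cooperation needs δ ≥ 2/5.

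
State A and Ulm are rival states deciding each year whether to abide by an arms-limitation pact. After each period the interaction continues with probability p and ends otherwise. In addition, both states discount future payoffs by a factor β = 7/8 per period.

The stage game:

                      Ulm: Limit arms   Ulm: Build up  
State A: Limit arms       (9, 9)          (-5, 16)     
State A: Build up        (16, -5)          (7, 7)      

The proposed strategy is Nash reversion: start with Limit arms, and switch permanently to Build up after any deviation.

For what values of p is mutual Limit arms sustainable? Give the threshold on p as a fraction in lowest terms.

8/9

With continuation probability p and discount β, the effective per-period discount factor is βp.
Grim-trigger IC: βp ≥ (16−9)/(16−7) = 7/9.
So p ≥ (7/9)/(7/8) = 8/9.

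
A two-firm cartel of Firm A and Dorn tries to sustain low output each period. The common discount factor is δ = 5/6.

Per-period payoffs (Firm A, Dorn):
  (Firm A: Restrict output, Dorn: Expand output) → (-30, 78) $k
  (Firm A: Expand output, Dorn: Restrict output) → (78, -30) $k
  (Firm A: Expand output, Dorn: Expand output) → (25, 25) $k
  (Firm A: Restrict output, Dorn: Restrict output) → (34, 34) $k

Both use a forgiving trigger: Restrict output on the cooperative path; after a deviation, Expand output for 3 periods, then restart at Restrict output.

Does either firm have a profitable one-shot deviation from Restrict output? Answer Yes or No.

IC: δ+…+δ^3 ≥ (78−34)/(34−25) = 44/9.
At δ = 5/6: partial sum = 2.1065 < 4.8889. Cooperation not sustainable.

Yes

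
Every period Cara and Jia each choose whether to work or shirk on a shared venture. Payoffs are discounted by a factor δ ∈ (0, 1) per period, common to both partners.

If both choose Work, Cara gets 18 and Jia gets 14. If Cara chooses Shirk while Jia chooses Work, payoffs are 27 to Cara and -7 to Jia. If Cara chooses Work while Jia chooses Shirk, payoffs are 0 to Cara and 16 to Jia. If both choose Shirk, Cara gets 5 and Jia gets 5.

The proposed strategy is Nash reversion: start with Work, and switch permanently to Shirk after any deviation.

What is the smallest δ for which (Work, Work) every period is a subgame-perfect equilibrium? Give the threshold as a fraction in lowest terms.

Cara's threshold: (27−18)/(27−5) = 9/22.
Jia's threshold: (16−14)/(16−5) = 2/11.
9/22 > 2/11, so Cara binds and δ* = 9/22.

9/22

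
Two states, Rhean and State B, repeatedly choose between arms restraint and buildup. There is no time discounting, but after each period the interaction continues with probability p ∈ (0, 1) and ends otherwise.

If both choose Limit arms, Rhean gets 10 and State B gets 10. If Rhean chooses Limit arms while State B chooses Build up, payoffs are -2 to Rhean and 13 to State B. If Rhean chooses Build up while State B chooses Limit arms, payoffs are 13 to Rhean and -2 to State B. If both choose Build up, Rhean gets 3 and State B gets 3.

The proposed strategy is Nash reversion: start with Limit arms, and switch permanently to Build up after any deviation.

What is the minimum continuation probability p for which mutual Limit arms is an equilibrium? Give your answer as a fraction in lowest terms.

3/10

With no time discounting, the continuation probability p plays the role of the discount factor.
Grim-trigger IC: 10/(1−p) ≥ 13 + 3p/(1−p) ⇒ p ≥ (13−10)/(13−3) = 3/10.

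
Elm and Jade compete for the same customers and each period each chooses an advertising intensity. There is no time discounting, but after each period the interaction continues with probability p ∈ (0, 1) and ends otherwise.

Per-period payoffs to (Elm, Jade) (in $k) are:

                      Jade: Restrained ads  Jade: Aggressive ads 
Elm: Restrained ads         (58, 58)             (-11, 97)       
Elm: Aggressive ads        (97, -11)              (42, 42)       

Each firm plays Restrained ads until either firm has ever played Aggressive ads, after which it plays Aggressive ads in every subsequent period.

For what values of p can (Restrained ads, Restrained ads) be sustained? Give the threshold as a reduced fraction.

39/55

Expected cooperation value is 58 + p·58 + p²·58 + … = 58/(1−p); deviation gives 97 + p·42/(1−p).
58 ≥ 97(1−p) + 42p ⇒ 55p ≥ 39 ⇒ p ≥ 39/55.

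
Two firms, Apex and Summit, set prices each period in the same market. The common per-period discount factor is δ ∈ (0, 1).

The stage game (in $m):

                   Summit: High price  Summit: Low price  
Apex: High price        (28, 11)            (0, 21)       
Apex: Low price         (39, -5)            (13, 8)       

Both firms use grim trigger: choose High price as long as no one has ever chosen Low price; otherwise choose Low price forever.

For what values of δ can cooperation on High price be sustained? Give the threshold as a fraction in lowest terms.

10/13

Apex's threshold: (39−28)/(39−13) = 11/26.
Summit's threshold: (21−11)/(21−8) = 10/13.
11/26 < 10/13, so Summit binds and δ* = 10/13.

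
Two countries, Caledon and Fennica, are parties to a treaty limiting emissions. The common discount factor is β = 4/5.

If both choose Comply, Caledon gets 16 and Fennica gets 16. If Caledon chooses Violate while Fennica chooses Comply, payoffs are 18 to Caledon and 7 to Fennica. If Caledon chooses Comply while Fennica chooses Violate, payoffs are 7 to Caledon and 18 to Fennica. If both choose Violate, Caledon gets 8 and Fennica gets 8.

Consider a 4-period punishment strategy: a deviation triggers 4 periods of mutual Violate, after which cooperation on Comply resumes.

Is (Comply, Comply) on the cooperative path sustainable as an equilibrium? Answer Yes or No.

Yes

A one-shot deviation gives 18 now, then 8 for 4 periods, then back to 16.
Gain from deviating: (18−16) today; loss: (16−8) in each of the next 4 periods.
No-deviation condition: (16−8)(β+…+β^4) ≥ 18−16, i.e. β+…+β^4 ≥ 1/4.
At β = 4/5: β+…+β^4 = 2.3616 ≥ 0.2500.
So cooperation is sustainable.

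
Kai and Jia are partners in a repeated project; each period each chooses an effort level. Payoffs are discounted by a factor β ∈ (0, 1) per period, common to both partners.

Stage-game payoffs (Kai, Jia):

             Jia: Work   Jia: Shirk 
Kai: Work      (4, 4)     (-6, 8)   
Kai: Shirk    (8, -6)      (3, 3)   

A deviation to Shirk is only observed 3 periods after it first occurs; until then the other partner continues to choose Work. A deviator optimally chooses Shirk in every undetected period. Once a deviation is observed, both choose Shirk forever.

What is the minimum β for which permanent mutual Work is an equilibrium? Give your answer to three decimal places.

0.928

A deviator earns 8 for 3 periods, then 3 forever; cooperating earns 4 forever. Multiplying the IC by (1−β):
4 ≥ 8(1−β^3) + 3β^3, so 5·β^3 ≥ 4 and β^3 ≥ 4/5.
β ≥ (4/5)^(1/3) ≈ 0.928.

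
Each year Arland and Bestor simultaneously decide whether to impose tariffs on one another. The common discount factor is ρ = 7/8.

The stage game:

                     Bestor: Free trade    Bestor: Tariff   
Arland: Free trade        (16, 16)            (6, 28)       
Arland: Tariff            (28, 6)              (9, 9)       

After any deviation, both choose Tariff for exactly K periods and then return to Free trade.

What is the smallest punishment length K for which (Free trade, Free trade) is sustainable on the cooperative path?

3

Need Σ_{k=1}^{K} ρ^k ≥ (28−16)/(16−9) = 1.7143 at ρ = 7/8.
At K = 2 the sum is 1.6406 < 1.7143; at K = 3 it is 2.3105 ≥ 1.7143.
So the minimum punishment length is K = 3.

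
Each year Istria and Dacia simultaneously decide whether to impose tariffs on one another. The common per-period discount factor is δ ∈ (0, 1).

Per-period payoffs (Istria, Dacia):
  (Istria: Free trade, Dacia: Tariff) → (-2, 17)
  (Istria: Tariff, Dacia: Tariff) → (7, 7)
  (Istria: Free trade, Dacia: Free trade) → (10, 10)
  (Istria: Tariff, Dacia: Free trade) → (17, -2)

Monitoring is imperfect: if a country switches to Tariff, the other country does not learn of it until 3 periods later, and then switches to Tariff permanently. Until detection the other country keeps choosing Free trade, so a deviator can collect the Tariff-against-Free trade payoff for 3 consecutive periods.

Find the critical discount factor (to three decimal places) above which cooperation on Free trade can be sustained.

0.888

The best deviation is to choose Tariff for all 3 undetected periods, earning 17 each, then 7 forever once detected.
Deviation value: 17(1−δ^3)/(1−δ) + 7δ^3/(1−δ); cooperation value: 10/(1−δ).
IC: 10 ≥ 17(1−δ^3) + 7δ^3 = 17 − 10δ^3.
So δ^3 ≥ 7/10, giving δ ≥ (7/10)^(1/3) ≈ 0.888.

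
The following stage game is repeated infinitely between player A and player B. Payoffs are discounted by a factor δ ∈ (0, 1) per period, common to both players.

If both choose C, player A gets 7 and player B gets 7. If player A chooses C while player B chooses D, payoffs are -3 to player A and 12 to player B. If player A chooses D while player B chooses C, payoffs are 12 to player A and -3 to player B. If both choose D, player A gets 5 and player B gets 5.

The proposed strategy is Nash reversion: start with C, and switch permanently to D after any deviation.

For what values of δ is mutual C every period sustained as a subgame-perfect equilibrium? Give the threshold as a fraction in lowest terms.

Under grim trigger the critical discount factor is (T−C)/(T−P) with T = 12, C = 7, P = 5.
δ* = (12−7)/(12−5) = 5/7.

5/7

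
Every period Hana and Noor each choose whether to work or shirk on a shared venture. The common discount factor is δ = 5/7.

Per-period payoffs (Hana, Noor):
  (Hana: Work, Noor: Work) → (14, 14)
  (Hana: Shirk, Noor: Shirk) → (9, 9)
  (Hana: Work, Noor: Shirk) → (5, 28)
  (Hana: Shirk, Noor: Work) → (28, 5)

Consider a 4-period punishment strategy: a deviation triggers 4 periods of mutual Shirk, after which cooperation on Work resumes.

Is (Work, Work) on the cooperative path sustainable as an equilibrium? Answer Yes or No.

No

IC: δ+…+δ^4 ≥ (28−14)/(14−9) = 14/5.
At δ = 5/7: partial sum = 1.8492 < 2.8000. Cooperation not sustainable.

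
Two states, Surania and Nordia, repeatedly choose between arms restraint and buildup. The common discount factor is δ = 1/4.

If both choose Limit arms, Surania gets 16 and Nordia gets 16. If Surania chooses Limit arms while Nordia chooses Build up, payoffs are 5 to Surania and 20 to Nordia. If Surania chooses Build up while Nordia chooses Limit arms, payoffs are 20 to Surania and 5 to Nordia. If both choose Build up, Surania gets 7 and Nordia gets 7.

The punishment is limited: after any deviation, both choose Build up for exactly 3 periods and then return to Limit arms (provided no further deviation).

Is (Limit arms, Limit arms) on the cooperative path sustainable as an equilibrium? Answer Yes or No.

IC: δ+…+δ^3 ≥ (20−16)/(16−7) = 4/9.
At δ = 1/4: partial sum = 0.3281 < 0.4444. Cooperation not sustainable.

No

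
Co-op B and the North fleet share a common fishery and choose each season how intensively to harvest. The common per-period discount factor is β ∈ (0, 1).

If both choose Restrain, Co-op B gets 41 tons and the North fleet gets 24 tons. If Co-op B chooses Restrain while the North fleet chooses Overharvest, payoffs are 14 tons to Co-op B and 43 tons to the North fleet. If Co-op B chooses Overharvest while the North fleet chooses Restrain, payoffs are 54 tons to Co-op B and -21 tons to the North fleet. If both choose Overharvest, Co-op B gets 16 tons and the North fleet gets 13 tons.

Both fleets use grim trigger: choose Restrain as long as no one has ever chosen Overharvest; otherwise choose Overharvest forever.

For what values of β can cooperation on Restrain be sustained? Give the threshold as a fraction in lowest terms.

19/30

Co-op B's threshold: (54−41)/(54−16) = 13/38.
the North fleet's threshold: (43−24)/(43−13) = 19/30.
13/38 < 19/30, so the North fleet binds and β* = 19/30.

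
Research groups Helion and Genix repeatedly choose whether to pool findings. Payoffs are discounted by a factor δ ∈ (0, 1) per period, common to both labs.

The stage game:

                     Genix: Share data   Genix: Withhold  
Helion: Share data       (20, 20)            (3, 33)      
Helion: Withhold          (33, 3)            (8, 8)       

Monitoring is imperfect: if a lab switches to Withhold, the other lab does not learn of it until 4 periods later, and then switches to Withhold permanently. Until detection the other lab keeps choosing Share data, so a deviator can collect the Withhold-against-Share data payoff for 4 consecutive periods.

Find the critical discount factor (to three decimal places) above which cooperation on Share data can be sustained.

0.849

Deviating for the 4 undetected periods gains 33−20 = 13 per period over cooperation, then loses 20−8 = 12 per period forever once punishment starts.
Gain: 13(1 + δ + … + δ^3); loss: 12·δ^4/(1−δ).
No profitable deviation ⇔ 13(1−δ^4) ≤ 12·δ^4, i.e. δ^4 ≥ 13/(13+12) = 13/25.
Hence δ ≥ (13/25)^(1/4) ≈ 0.849.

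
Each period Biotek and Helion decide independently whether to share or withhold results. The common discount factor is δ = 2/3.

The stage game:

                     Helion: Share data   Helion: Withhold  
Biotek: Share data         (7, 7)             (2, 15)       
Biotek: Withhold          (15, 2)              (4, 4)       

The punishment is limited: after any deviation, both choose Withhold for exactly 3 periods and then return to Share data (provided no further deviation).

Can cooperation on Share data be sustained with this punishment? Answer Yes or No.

No

A one-shot deviation gives 15 now, then 4 for 3 periods, then back to 7.
Gain from deviating: (15−7) today; loss: (7−4) in each of the next 3 periods.
No-deviation condition: (7−4)(δ+…+δ^3) ≥ 15−7, i.e. δ+…+δ^3 ≥ 8/3.
At δ = 2/3: δ+…+δ^3 = 1.4074 < 2.6667.
So cooperation is not sustainable.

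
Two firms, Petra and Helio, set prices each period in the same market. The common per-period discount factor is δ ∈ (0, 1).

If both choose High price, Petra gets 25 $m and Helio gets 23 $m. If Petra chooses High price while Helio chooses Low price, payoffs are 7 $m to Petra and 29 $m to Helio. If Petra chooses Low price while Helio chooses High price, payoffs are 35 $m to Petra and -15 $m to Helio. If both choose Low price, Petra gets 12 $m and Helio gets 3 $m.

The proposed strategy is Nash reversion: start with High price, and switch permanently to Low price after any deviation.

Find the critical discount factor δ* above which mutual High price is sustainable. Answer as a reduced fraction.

For Petra: deviation gain 35−25 = 10, per-period punishment loss 25−12 = 13. IC gives δ ≥ 10/23.
For Helio: gain 6, loss 20 per period, so δ ≥ 6/26 = 3/13.
The tighter constraint is Petra's, so cooperation needs δ ≥ 10/23.

10/23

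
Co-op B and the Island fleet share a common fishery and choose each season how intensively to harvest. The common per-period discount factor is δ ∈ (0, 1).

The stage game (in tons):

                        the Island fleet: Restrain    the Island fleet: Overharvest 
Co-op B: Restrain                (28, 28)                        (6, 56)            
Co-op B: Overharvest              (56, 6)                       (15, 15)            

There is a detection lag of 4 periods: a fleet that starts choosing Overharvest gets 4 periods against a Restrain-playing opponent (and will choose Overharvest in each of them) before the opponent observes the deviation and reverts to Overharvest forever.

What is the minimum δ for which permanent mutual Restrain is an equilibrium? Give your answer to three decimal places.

0.909

The best deviation is to choose Overharvest for all 4 undetected periods, earning 56 each, then 15 forever once detected.
Deviation value: 56(1−δ^4)/(1−δ) + 15δ^4/(1−δ); cooperation value: 28/(1−δ).
IC: 28 ≥ 56(1−δ^4) + 15δ^4 = 56 − 41δ^4.
So δ^4 ≥ 28/41, giving δ ≥ (28/41)^(1/4) ≈ 0.909.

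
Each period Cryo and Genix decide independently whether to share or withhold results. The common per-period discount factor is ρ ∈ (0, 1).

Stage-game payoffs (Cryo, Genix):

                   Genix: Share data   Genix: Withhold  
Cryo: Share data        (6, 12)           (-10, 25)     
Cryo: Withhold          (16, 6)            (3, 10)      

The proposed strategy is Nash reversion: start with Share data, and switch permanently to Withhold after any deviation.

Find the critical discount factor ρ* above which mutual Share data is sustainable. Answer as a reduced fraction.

Cryo's threshold: (16−6)/(16−3) = 10/13.
Genix's threshold: (25−12)/(25−10) = 13/15.
10/13 < 13/15, so Genix binds and ρ* = 13/15.

13/15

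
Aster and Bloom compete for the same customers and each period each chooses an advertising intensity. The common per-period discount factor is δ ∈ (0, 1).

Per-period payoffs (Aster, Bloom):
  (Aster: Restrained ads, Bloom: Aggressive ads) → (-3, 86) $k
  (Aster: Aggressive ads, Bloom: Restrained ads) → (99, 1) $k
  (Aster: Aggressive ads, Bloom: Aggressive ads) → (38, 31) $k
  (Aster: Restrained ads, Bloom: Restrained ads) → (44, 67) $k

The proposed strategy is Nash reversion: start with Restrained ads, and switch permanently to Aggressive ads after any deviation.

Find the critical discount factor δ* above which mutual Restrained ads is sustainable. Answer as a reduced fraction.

55/61

Aster's threshold: (99−44)/(99−38) = 55/61.
Bloom's threshold: (86−67)/(86−31) = 19/55.
55/61 > 19/55, so Aster binds and δ* = 55/61.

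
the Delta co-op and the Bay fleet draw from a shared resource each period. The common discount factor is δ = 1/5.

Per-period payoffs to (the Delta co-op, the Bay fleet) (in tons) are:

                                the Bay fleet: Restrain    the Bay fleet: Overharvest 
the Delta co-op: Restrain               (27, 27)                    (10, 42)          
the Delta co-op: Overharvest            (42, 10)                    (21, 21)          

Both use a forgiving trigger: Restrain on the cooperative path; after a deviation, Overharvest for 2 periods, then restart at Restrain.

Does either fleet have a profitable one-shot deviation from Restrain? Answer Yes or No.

Comparing payoff streams over the 3 periods until play realigns: cooperate → 27(1+δ+…+δ^2); deviate → 42 + 21(δ+…+δ^2).
Cooperation is sustained iff (27−21)(δ+…+δ^2) ≥ 42−27.
δ+…+δ^2 = 1/5·(1−(1/5)^2)/(1−1/5) = 0.2400, and (42−27)/(27−21) = 2.5000.
0.2400 < 2.5000, so cooperation is not sustainable.

Yes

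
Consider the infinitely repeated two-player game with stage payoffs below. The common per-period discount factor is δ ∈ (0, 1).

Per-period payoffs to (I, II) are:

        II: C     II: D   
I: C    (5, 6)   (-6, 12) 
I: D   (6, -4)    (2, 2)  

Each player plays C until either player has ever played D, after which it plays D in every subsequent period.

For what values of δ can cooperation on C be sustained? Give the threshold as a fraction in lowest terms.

I's threshold: (6−5)/(6−2) = 1/4.
II's threshold: (12−6)/(12−2) = 3/5.
1/4 < 3/5, so II binds and δ* = 3/5.

3/5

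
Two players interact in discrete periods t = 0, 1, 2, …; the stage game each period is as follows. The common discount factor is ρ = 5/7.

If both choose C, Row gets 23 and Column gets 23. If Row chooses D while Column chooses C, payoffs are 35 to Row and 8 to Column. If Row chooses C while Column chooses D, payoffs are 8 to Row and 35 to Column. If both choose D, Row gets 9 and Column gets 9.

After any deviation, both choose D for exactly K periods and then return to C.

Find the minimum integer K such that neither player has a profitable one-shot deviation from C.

2

IC: ρ(1−ρ^K)/(1−ρ) ≥ (35−23)/(23−9) = 6/7.
With ρ = 5/7: need 1 − ρ^K ≥ 6/7·(1−5/7)/(5/7), i.e. ρ^K ≤ 0.6571.
Since (5/7)^1 = 0.7143 and (5/7)^2 = 0.5102, the smallest such K is 2.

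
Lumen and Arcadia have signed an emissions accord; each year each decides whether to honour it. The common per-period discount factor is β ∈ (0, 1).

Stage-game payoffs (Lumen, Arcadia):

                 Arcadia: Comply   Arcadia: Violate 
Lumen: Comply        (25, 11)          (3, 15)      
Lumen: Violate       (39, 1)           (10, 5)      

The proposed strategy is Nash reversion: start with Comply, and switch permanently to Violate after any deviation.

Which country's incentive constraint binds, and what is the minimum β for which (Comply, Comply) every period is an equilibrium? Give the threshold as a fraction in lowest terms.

Lumen's threshold: (39−25)/(39−10) = 14/29.
Arcadia's threshold: (15−11)/(15−5) = 2/5.
14/29 > 2/5, so Lumen binds and β* = 14/29.

Lumen; β ≥ 14/29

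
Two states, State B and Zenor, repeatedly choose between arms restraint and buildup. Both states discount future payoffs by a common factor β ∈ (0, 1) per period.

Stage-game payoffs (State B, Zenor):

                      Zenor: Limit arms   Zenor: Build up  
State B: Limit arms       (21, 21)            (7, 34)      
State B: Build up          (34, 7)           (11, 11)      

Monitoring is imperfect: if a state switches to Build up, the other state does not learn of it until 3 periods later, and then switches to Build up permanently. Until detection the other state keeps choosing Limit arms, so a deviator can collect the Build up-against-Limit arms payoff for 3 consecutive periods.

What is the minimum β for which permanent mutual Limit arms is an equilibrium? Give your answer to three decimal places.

0.827

The best deviation is to choose Build up for all 3 undetected periods, earning 34 each, then 11 forever once detected.
Deviation value: 34(1−β^3)/(1−β) + 11β^3/(1−β); cooperation value: 21/(1−β).
IC: 21 ≥ 34(1−β^3) + 11β^3 = 34 − 23β^3.
So β^3 ≥ 13/23, giving β ≥ (13/23)^(1/3) ≈ 0.827.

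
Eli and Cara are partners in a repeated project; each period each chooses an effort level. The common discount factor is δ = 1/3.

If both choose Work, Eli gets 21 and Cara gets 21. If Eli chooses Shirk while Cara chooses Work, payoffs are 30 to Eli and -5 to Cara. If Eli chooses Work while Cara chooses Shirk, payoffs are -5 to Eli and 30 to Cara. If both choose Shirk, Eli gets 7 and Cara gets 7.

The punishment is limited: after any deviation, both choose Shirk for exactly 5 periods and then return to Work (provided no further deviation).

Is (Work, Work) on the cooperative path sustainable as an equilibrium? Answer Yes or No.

No

A one-shot deviation gives 30 now, then 7 for 5 periods, then back to 21.
Gain from deviating: (30−21) today; loss: (21−7) in each of the next 5 periods.
No-deviation condition: (21−7)(δ+…+δ^5) ≥ 30−21, i.e. δ+…+δ^5 ≥ 9/14.
At δ = 1/3: δ+…+δ^5 = 0.4979 < 0.6429.
So cooperation is not sustainable.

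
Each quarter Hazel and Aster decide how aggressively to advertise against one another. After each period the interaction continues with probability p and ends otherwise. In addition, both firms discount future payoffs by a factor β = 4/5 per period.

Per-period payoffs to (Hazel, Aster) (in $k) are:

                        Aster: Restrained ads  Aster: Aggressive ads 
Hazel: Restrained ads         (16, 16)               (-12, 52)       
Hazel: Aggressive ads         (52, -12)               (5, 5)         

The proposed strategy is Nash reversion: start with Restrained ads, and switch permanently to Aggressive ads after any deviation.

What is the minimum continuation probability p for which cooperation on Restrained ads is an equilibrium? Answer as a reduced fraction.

45/47

With continuation probability p and discount β, the effective per-period discount factor is βp.
Grim-trigger IC: βp ≥ (52−16)/(52−5) = 36/47.
So p ≥ (36/47)/(4/5) = 45/47.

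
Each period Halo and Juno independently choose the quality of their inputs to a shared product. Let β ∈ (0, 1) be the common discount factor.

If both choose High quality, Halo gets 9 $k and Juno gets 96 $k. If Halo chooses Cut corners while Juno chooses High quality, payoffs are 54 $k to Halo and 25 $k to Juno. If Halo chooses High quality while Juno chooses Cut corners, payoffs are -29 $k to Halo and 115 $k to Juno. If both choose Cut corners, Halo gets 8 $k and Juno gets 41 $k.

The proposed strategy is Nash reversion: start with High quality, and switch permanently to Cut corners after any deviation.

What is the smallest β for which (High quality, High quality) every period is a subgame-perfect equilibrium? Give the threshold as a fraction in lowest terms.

Halo's threshold: (54−9)/(54−8) = 45/46.
Juno's threshold: (115−96)/(115−41) = 19/74.
45/46 > 19/74, so Halo binds and β* = 45/46.

45/46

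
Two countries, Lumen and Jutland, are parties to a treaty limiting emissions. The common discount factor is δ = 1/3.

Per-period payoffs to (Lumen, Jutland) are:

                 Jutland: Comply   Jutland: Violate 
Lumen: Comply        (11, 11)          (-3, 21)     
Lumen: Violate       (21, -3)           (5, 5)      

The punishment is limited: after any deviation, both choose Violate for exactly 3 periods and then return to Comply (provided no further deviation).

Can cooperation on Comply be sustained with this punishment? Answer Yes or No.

No

A one-shot deviation gives 21 now, then 5 for 3 periods, then back to 11.
Gain from deviating: (21−11) today; loss: (11−5) in each of the next 3 periods.
No-deviation condition: (11−5)(δ+…+δ^3) ≥ 21−11, i.e. δ+…+δ^3 ≥ 5/3.
At δ = 1/3: δ+…+δ^3 = 0.4815 < 1.6667.
So cooperation is not sustainable.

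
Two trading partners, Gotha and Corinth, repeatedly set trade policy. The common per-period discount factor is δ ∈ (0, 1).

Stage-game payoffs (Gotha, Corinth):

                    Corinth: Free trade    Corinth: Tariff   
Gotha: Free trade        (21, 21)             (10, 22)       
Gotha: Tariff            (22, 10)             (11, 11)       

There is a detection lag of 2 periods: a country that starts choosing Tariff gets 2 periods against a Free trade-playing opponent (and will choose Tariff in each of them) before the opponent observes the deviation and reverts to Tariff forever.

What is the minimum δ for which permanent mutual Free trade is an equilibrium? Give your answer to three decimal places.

0.302

The best deviation is to choose Tariff for all 2 undetected periods, earning 22 each, then 11 forever once detected.
Deviation value: 22(1−δ^2)/(1−δ) + 11δ^2/(1−δ); cooperation value: 21/(1−δ).
IC: 21 ≥ 22(1−δ^2) + 11δ^2 = 22 − 11δ^2.
So δ^2 ≥ 1/11, giving δ ≥ (1/11)^(1/2) ≈ 0.302.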